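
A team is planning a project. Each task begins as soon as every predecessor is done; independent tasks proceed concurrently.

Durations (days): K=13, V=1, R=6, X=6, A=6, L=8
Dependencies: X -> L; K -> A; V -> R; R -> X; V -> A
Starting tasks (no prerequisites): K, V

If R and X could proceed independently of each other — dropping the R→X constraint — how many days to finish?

With the dependency in place, V→R→X→L = 1+6+6+8 = 21 sets the finish at 21 days.
Without R→X, X's earliest start moves from 7 to 0.
The longest chain is now K→A = 13+6 = 19, so the schedule takes 19 days.

19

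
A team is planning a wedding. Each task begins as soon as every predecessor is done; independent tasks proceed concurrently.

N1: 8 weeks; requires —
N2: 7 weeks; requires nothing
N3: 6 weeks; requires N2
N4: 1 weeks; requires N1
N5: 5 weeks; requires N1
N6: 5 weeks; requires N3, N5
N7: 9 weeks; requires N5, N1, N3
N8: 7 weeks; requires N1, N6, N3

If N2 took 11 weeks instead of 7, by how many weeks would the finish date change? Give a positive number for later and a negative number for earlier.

4

Critical path before the change: N2→N3→N6→N8 = 7+6+5+7 = 25 giving 25 weeks.
N2 lies on that path, so at 11 weeks the path becomes 29 weeks.
The critical path is still N2→N3→N6→N8; finish is now 29 weeks.
Change in finish: 29 − 25 = +4 weeks.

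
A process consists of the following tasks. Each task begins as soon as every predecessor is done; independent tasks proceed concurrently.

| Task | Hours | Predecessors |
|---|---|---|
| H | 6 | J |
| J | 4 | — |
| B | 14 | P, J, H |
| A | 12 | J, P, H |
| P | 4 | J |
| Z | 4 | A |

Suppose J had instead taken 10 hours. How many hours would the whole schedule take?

As given, the longest chain is J→H→A→Z = 4+6+12+4 = 26, so the finish is 26 hours.
J lies on that path, so at 10 hours the path becomes 32 hours.
No other chain overtakes it, so the finish is 32 hours.

32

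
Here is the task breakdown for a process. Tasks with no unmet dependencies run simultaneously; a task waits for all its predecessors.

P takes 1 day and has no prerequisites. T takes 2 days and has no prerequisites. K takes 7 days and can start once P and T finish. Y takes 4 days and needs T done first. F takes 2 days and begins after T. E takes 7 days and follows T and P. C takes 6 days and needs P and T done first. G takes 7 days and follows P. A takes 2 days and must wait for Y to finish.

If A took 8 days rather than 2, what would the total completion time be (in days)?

Baseline: T→K = 2+7 = 9 → 9 days.
A has 1 day of float (longest path through it is 8).
The binding chain switches to T→Y→A = 2+4+8 = 14; finish 14 days.

14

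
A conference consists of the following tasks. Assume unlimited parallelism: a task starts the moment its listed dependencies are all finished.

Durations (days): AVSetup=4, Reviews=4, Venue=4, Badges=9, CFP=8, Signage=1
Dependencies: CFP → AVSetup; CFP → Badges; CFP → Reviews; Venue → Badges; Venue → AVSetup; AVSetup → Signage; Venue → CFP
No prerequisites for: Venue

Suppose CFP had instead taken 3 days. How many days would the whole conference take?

16

Critical path before the change: Venue→CFP→Badges = 4+8+9 = 21 giving 21 days.
CFP is on the critical path; changing it to 3 makes that path 16 days.
That remains the longest chain; total 16 days.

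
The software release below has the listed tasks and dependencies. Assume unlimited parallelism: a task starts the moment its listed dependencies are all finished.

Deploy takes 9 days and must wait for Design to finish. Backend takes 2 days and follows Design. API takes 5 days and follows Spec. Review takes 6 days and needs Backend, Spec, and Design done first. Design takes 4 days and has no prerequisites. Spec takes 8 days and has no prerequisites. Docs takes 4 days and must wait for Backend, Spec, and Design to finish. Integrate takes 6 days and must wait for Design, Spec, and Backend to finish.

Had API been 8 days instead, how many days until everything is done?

As given, the longest chain is Spec→Review = 8+6 = 14, so the finish is 14 days.
The longest path through API is only 13 days, so API has float 1.
The binding chain switches to Spec→API = 8+8 = 16; finish 16 days.

16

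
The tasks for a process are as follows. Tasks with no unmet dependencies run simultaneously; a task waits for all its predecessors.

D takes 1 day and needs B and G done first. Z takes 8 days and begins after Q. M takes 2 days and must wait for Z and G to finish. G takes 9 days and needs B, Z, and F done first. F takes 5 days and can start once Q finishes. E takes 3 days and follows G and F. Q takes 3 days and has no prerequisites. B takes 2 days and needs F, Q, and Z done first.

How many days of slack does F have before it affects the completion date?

Critical path: Q→Z→B→G→E = 3+8+2+9+3 = 25, so the finish is 25 days.
The longest chain containing F totals 22 days.
Slack of F = 6 − 3 = 3 days.

3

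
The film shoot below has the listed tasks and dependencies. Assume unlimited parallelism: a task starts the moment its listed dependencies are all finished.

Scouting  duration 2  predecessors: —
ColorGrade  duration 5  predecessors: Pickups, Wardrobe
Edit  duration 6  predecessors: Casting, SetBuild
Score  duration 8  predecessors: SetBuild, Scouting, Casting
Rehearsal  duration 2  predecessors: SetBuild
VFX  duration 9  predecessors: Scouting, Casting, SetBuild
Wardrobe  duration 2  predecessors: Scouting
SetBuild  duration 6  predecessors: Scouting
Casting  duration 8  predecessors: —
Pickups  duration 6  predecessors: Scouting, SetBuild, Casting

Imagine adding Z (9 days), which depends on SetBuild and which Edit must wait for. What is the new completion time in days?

23

Originally the film shoot takes 19 days.
With Z inserted, Edit now waits for max(Casting, SetBuild, Z).
New critical path: Scouting→SetBuild→Z→Edit = 2+6+9+6 = 23 ⇒ 23 days.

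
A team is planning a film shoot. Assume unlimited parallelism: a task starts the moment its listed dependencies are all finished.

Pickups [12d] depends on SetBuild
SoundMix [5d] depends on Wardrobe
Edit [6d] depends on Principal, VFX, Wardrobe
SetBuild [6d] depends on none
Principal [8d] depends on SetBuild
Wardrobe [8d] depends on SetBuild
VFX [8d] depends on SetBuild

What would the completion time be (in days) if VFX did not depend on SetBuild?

Original critical path: SetBuild→Wardrobe→Edit = 6+8+6 = 20 ⇒ 20 days.
Without SetBuild→VFX, VFX's earliest start moves from 6 to 0.
The longest chain is now SetBuild→Wardrobe→Edit = 6+8+6 = 20, so the plan takes 20 days.

20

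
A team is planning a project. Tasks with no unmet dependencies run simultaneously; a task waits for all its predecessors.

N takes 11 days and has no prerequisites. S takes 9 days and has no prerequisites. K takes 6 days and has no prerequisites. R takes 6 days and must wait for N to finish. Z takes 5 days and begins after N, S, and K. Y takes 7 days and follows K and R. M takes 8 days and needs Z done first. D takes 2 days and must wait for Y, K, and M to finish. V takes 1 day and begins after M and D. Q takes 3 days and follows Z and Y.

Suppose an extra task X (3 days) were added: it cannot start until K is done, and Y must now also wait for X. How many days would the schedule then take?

27

Originally the schedule takes 27 days.
With X inserted, Y now waits for max(K, R, X).
New critical path: N→R→Y→D→V = 11+6+7+2+1 = 27 ⇒ 27 days.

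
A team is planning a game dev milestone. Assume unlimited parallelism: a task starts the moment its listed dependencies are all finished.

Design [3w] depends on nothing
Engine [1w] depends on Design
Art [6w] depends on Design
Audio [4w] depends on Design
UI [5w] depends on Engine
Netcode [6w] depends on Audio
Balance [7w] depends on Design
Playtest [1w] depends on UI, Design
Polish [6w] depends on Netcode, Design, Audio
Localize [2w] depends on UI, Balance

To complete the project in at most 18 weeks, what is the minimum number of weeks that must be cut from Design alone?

1

Current finish: 19 weeks; target: 18.
Design is on every critical path, so each week cut from Design cuts the finish by one (this holds down to a finish of 17).
Need 19 − 18 = 1 week off Design → Design becomes 2 weeks, finish becomes 18.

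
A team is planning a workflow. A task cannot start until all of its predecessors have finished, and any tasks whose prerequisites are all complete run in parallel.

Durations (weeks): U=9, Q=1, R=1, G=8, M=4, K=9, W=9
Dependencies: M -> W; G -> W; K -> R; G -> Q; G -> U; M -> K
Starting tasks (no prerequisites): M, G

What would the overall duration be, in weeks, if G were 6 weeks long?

Actual critical path: G→W = 8+9 = 17 ⇒ 17 weeks.
Since G is critical, the -2 change carries straight to that chain (now 15 weeks).
The critical path is still G→W; finish is now 15 weeks.

15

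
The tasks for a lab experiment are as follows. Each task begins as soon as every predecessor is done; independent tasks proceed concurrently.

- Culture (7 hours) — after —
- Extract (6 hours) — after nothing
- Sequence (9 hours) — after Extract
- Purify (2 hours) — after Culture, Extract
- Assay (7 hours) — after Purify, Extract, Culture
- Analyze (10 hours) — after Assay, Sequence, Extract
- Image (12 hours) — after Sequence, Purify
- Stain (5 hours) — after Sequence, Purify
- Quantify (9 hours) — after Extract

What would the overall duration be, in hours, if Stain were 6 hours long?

27

As given, the longest chain is Extract→Sequence→Image = 6+9+12 = 27, so the finish is 27 hours.
Stain is off the critical path — its longest chain is 20 hours, giving 7 of slack.
The critical path is still Extract→Sequence→Image; finish is now 27 hours.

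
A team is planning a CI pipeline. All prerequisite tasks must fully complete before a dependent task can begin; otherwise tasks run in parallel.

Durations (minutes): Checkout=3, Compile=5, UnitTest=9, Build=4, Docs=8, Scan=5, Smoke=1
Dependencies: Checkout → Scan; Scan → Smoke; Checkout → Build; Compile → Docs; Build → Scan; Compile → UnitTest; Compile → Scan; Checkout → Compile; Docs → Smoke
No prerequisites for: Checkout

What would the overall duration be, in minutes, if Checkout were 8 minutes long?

The binding path is Checkout→Compile→UnitTest = 3+5+9 = 17; finish at 17 minutes.
Checkout lies on that path, so at 8 minutes the path becomes 22 minutes.
No other chain overtakes it, so the finish is 22 minutes.

22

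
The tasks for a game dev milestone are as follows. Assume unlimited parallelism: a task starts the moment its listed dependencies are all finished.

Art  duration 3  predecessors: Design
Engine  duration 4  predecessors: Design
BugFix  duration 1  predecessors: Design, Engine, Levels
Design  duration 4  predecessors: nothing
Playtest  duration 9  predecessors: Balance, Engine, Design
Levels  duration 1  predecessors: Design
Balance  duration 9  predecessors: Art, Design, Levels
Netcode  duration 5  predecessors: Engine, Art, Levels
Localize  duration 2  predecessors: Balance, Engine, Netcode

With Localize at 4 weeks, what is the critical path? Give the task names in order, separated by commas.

Design, Art, Balance, Playtest

Baseline: Design→Art→Balance→Playtest = 4+3+9+9 = 25 → 25 weeks.
Localize has 7 weeks of float (longest path through it is 18).
The critical path is still Design→Art→Balance→Playtest; finish is now 25 weeks.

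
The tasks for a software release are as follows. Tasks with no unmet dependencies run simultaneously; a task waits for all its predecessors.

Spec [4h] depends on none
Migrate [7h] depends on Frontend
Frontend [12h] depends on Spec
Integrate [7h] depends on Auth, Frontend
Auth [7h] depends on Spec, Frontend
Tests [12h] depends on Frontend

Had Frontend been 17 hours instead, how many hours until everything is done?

35

The binding path is Spec→Frontend→Auth→Integrate = 4+12+7+7 = 30; finish at 30 hours.
Frontend lies on that path, so at 17 hours the path becomes 35 hours.
No other chain overtakes it, so the finish is 35 hours.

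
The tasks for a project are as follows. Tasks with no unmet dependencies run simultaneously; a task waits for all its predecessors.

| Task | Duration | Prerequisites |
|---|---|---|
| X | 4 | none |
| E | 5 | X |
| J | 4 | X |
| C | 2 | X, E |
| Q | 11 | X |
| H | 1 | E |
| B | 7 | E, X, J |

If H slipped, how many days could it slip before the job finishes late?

6

X→E→B = 4+5+7 = 16 sets the makespan at 16 days.
The longest chain containing H totals 10 days.
Float = 16 − 10 = 6.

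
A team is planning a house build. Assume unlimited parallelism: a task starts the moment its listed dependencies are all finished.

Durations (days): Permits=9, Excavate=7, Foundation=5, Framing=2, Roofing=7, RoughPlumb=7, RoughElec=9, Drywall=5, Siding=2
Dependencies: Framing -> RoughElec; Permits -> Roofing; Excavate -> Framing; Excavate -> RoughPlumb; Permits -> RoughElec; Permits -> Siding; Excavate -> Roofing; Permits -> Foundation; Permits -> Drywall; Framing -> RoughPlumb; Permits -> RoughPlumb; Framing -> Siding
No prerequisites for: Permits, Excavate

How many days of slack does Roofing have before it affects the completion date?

2

The longest chain is Permits→RoughElec = 9+9 = 18; overall finish 18 days.
The longest chain containing Roofing totals 16 days.
Float = 18 − 16 = 2.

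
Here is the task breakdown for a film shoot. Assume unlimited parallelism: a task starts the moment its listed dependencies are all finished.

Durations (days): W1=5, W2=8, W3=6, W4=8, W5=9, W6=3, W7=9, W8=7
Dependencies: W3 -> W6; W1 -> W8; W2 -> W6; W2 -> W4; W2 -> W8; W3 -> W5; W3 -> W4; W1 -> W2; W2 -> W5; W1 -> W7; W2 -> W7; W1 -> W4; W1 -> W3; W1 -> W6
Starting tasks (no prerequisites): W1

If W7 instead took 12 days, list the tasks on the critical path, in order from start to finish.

As given, the longest chain is W1→W2→W7 = 5+8+9 = 22, so the finish is 22 days.
W7 is on the critical path; changing it to 12 makes that path 25 days.
No other chain overtakes it, so the finish is 25 days.

W1, W2, W7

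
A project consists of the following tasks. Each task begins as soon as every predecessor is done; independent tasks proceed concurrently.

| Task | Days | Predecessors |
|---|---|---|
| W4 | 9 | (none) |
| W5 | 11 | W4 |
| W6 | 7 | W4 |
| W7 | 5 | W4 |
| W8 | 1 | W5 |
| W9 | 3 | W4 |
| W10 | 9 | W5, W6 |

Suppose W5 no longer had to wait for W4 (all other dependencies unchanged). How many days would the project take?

Before: longest chain W4→W5→W10 = 9+11+9 = 29, finish 29.
Without W4→W5, W5's earliest start moves from 9 to 0.
The longest chain is now W4→W6→W10 = 9+7+9 = 25, so the project takes 25 days.

25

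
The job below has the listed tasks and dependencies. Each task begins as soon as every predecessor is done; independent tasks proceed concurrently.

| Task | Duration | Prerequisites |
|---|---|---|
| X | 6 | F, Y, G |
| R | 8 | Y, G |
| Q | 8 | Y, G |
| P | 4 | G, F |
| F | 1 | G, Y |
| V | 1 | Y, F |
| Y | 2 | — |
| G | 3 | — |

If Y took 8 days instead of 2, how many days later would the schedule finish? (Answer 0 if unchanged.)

5

As given, the longest chain is G→Q = 3+8 = 11, so the finish is 11 days.
Y has 1 day of float (longest path through it is 10).
The binding chain switches to Y→Q = 8+8 = 16; finish 16 days.
Change in finish: 16 − 11 = +5 days.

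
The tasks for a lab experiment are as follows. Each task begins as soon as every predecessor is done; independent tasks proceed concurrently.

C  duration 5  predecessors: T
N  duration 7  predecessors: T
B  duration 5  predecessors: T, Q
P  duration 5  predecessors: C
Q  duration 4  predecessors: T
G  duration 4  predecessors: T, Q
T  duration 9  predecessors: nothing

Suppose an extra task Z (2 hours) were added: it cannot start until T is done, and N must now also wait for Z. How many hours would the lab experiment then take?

Originally the lab experiment takes 19 hours.
With Z inserted, N now waits for max(T, Z).
New critical path: T→C→P = 9+5+5 = 19 ⇒ 19 hours.

19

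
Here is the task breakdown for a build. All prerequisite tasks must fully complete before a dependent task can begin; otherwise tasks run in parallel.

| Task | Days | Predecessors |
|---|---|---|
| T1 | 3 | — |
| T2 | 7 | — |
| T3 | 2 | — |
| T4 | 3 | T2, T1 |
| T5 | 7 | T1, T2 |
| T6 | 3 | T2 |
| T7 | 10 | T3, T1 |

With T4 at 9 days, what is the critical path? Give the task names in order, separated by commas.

Critical path before the change: T2→T5 = 7+7 = 14 giving 14 days.
The longest path through T4 is only 10 days, so T4 has float 4.
The binding chain switches to T2→T4 = 7+9 = 16; finish 16 days.

T2, T4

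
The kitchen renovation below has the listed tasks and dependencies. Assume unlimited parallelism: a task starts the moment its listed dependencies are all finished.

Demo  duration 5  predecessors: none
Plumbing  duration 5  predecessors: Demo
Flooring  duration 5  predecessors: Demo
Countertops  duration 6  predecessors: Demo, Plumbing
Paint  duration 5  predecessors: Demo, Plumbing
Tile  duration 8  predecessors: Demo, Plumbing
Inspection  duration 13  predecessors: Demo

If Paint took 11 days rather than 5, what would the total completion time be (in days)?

21

Critical path before the change: Demo→Plumbing→Tile = 5+5+8 = 18 giving 18 days.
Paint is off the critical path — its longest chain is 15 days, giving 3 of slack.
The binding chain switches to Demo→Plumbing→Paint = 5+5+11 = 21; finish 21 days.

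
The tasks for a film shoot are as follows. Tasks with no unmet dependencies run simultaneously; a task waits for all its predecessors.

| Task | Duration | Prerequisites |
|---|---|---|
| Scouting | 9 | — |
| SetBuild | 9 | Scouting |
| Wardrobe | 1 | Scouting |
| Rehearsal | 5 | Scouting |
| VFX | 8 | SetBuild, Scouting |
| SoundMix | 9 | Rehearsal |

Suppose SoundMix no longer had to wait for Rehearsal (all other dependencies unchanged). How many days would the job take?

26

Before: longest chain Scouting→SetBuild→VFX = 9+9+8 = 26, finish 26.
Without Rehearsal→SoundMix, SoundMix's earliest start moves from 14 to 0.
After: Scouting→SetBuild→VFX = 9+9+8 = 26 → 26 days.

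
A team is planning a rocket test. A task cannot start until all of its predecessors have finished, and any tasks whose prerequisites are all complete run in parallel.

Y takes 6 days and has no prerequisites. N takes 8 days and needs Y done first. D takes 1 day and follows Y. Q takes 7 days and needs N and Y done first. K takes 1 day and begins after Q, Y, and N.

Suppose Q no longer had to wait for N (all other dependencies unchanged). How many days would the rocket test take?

15

Before: longest chain Y→N→Q→K = 6+8+7+1 = 22, finish 22.
Without N→Q, Q's earliest start moves from 14 to 6.
The longest chain is now Y→N→K = 6+8+1 = 15, so the rocket test takes 15 days.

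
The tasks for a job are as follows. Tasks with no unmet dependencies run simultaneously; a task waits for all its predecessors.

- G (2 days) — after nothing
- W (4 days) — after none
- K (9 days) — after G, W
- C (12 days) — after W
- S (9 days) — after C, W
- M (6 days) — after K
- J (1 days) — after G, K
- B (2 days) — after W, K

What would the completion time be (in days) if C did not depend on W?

With the dependency in place, W→C→S = 4+12+9 = 25 sets the finish at 25 days.
Without W→C, C's earliest start moves from 4 to 0.
New critical path: C→S = 12+9 = 21 ⇒ 21 days.

21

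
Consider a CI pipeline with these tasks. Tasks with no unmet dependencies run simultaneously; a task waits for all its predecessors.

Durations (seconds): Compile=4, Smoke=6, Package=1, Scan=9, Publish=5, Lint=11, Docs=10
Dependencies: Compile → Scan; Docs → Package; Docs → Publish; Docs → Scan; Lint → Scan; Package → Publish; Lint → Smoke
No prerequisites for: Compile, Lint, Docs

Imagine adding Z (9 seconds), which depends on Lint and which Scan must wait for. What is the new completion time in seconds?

Originally the project takes 20 seconds.
With Z inserted, Scan now waits for max(Docs, Compile, Lint, Z).
New critical path: Lint→Z→Scan = 11+9+9 = 29 ⇒ 29 seconds.

29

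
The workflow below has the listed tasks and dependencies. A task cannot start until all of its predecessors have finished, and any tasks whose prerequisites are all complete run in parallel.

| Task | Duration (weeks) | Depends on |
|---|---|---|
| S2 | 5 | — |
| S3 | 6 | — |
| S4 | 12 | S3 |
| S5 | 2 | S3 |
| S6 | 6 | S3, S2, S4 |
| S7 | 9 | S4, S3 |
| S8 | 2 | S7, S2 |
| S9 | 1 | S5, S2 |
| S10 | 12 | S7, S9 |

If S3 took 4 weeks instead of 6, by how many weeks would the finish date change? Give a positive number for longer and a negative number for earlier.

Actual critical path: S3→S4→S7→S10 = 6+12+9+12 = 39 ⇒ 39 weeks.
S3 lies on that path, so at 4 weeks the path becomes 37 weeks.
No other chain overtakes it, so the finish is 37 weeks.
Change in finish: 37 − 39 = -2 weeks.

-2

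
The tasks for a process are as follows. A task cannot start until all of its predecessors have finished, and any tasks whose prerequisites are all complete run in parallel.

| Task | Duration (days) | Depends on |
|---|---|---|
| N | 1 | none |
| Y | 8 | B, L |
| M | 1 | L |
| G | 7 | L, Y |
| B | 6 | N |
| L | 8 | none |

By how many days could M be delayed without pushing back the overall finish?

14

The longest chain is L→Y→G = 8+8+7 = 23; overall finish 23 days.
The longest chain containing M totals 9 days.
Slack of M = 22 − 8 = 14 days.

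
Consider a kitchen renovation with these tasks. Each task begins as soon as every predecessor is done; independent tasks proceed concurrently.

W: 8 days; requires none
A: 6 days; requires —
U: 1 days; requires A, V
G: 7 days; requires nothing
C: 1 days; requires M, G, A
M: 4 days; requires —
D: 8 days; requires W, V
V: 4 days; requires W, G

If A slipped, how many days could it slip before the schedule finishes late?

13

The longest chain is W→V→D = 8+4+8 = 20; overall finish 20 days.
A finishes as early as 6 and must finish by 19.
Slack of A = 13 − 0 = 13 days.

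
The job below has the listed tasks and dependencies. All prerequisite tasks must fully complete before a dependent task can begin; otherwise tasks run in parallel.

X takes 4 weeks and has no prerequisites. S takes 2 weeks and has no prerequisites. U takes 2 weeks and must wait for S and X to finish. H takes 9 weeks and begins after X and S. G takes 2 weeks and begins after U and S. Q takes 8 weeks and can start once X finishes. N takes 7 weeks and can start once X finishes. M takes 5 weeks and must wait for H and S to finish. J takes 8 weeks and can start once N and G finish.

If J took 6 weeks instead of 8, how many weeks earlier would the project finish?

1

Actual critical path: X→N→J = 4+7+8 = 19 ⇒ 19 weeks.
J is on the critical path; changing it to 6 makes that path 17 weeks.
New critical path: X→H→M = 4+9+5 = 18 ⇒ 18 weeks.
Change in finish: 18 − 19 = -1 weeks.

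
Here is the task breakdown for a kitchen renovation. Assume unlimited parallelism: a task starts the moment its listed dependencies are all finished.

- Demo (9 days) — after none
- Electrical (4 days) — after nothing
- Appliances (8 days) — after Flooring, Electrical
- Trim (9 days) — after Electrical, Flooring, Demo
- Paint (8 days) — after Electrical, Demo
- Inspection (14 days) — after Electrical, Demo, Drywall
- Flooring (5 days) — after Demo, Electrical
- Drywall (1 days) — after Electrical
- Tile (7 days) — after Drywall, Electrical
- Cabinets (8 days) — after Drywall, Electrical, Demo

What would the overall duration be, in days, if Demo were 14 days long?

The binding path is Demo→Flooring→Trim = 9+5+9 = 23; finish at 23 days.
Demo is on the critical path; changing it to 14 makes that path 28 days.
That remains the longest chain; total 28 days.

28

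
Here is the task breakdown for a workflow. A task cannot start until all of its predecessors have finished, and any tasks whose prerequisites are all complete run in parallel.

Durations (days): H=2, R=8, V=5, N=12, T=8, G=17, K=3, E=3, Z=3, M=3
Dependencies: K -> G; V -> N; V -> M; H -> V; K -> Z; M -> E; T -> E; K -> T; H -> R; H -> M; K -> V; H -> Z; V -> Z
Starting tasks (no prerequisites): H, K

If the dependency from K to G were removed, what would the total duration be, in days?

20

With the dependency in place, K→V→N = 3+5+12 = 20 sets the finish at 20 days.
Without K→G, G's earliest start moves from 3 to 0.
The longest chain is now K→V→N = 3+5+12 = 20, so the plan takes 20 days.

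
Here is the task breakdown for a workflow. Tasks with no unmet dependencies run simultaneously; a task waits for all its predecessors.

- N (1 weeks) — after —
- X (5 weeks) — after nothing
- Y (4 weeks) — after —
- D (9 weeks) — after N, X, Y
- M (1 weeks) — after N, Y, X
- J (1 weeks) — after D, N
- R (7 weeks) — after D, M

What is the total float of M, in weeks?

8

X→D→R = 5+9+7 = 21 sets the makespan at 21 weeks.
Longest path through M: 13 weeks (earliest finish 6, latest finish 14).
So M can slip 14 − 6 = 8 weeks.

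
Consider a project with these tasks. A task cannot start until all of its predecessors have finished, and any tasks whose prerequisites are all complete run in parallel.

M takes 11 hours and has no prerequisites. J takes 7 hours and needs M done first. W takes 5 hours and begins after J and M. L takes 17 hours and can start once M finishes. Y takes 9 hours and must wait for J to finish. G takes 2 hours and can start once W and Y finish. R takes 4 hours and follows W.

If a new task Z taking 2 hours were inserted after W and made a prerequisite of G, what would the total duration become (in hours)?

Originally the project takes 29 hours.
With Z inserted, G now waits for max(W, Y, Z).
New critical path: M→J→Y→G = 11+7+9+2 = 29 ⇒ 29 hours.

29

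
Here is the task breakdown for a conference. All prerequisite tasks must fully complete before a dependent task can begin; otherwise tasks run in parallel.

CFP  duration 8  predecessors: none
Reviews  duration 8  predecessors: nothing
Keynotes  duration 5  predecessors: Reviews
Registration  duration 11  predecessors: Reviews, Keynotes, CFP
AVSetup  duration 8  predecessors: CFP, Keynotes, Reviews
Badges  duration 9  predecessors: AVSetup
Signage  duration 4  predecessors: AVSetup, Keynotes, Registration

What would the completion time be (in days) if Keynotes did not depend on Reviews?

25

With the dependency in place, Reviews→Keynotes→AVSetup→Badges = 8+5+8+9 = 30 sets the finish at 30 days.
Without Reviews→Keynotes, Keynotes's earliest start moves from 8 to 0.
New critical path: CFP→AVSetup→Badges = 8+8+9 = 25 ⇒ 25 days.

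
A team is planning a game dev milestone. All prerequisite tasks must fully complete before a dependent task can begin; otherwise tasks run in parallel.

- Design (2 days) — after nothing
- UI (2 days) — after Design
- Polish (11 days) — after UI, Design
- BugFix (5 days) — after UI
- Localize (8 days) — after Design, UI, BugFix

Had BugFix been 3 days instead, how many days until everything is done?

Critical path before the change: Design→UI→BugFix→Localize = 2+2+5+8 = 17 giving 17 days.
BugFix is on the critical path; changing it to 3 makes that path 15 days.
New critical path: Design→UI→Polish = 2+2+11 = 15 ⇒ 15 days.

15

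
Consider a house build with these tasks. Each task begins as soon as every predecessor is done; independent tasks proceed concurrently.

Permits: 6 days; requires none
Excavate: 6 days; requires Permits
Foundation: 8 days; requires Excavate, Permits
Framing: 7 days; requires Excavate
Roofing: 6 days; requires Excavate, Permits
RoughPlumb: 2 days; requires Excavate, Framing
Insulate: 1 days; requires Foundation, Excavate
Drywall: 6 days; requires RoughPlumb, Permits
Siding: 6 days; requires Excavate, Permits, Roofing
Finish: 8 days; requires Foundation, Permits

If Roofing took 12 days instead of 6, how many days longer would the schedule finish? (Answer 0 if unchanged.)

Actual critical path: Permits→Excavate→Foundation→Finish = 6+6+8+8 = 28 ⇒ 28 days.
Roofing has 4 days of float (longest path through it is 24).
New critical path: Permits→Excavate→Roofing→Siding = 6+6+12+6 = 30 ⇒ 30 days.
Change in finish: 30 − 28 = +2 days.

2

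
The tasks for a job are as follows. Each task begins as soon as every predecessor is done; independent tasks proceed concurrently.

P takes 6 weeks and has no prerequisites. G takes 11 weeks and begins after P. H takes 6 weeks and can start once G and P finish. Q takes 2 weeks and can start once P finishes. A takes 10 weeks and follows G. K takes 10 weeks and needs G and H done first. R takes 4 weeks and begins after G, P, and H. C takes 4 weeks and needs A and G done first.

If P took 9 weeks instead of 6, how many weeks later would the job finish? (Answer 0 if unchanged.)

Baseline: P→G→H→K = 6+11+6+10 = 33 → 33 weeks.
P lies on that path, so at 9 weeks the path becomes 36 weeks.
That remains the longest chain; total 36 weeks.
Change in finish: 36 − 33 = +3 weeks.

3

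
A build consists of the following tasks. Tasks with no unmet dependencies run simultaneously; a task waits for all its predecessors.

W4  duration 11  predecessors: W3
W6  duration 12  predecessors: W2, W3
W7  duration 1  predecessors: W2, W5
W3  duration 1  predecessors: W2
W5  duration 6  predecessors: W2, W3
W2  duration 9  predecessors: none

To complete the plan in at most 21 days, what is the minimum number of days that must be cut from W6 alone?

1

Current finish: 22 days; target: 21.
W6 is on every critical path, so each day cut from W6 cuts the finish by one (this holds down to a finish of 21).
Need 22 − 21 = 1 day off W6 → W6 becomes 11 days, finish becomes 21.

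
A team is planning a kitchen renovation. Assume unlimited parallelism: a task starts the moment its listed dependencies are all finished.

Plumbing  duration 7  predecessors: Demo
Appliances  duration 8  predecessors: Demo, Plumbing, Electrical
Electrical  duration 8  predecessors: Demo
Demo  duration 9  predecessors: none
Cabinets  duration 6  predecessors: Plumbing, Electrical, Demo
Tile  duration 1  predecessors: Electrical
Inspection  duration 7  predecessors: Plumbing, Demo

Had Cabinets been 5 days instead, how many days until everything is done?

25

As given, the longest chain is Demo→Electrical→Appliances = 9+8+8 = 25, so the finish is 25 days.
The longest path through Cabinets is only 23 days, so Cabinets has float 2.
That remains the longest chain; total 25 days.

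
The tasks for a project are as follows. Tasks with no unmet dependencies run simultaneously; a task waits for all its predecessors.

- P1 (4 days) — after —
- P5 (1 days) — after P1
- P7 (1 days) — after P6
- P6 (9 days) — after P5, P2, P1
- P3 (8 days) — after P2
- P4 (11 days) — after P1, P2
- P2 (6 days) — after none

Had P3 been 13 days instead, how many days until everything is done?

The binding path is P2→P4 = 6+11 = 17; finish at 17 days.
The longest path through P3 is only 14 days, so P3 has float 3.
The binding chain switches to P2→P3 = 6+13 = 19; finish 19 days.

19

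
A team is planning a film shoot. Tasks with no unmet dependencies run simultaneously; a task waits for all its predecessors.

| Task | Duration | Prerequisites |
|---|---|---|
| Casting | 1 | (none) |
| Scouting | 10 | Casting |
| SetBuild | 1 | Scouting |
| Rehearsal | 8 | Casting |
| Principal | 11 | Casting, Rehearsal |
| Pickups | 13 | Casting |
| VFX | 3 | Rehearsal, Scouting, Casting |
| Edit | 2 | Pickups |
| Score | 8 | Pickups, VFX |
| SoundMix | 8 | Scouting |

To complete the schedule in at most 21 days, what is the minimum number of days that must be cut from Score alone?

1

Current finish: 22 days; target: 21.
Score is on every critical path, so each day cut from Score cuts the finish by one (this holds down to a finish of 20).
Need 22 − 21 = 1 day off Score → Score becomes 7 days, finish becomes 21.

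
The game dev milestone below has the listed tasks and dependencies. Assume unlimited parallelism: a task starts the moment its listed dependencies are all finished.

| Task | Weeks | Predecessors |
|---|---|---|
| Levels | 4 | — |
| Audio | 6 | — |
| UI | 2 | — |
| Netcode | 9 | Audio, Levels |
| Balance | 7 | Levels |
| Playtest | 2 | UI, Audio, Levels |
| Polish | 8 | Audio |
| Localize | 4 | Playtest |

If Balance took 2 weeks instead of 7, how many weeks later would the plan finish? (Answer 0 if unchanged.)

0

Baseline: Audio→Netcode = 6+9 = 15 → 15 weeks.
The longest path through Balance is only 11 weeks, so Balance has float 4.
No other chain overtakes it, so the finish is 15 weeks.
Change in finish: 15 − 15 = +0 weeks.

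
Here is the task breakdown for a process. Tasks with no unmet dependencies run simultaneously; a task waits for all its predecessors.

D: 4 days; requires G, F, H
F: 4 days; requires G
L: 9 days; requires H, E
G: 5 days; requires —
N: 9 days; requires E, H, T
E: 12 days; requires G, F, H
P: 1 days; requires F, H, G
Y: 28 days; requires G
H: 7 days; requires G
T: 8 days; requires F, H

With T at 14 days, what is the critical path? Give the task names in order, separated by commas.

Actual critical path: G→H→E→L = 5+7+12+9 = 33 ⇒ 33 days.
T is off the critical path — its longest chain is 29 days, giving 4 of slack.
Now G→H→T→N = 5+7+14+9 = 35 is longest, so the finish becomes 35 days.

G, H, T, N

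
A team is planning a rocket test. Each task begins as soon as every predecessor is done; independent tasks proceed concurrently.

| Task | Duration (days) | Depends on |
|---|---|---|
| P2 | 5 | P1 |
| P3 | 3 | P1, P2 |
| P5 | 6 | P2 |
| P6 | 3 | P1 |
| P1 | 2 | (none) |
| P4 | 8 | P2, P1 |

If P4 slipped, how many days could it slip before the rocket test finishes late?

P1→P2→P4 = 2+5+8 = 15 sets the makespan at 15 days.
The longest chain containing P4 totals 15 days.
Float = 15 − 15 = 0.

0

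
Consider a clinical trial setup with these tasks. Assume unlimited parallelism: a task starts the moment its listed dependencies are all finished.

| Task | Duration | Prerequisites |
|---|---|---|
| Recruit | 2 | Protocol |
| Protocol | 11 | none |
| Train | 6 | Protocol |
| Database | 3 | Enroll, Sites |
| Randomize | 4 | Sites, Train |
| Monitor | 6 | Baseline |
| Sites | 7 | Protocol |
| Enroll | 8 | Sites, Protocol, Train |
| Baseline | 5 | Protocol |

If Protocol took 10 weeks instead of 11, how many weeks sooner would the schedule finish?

1

As given, the longest chain is Protocol→Sites→Enroll→Database = 11+7+8+3 = 29, so the finish is 29 weeks.
Since Protocol is critical, the -1 change carries straight to that chain (now 28 weeks).
The critical path is still Protocol→Sites→Enroll→Database; finish is now 28 weeks.
Change in finish: 28 − 29 = -1 weeks.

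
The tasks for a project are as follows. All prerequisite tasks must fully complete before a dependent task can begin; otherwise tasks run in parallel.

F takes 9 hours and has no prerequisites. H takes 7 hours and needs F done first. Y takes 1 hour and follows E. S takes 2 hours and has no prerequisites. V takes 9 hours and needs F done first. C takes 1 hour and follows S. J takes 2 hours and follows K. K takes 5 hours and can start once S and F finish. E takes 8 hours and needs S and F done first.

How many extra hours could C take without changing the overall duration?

15

F→E→Y = 9+8+1 = 18 sets the makespan at 18 hours.
The longest chain containing C totals 3 hours.
Slack of C = 17 − 2 = 15 hours.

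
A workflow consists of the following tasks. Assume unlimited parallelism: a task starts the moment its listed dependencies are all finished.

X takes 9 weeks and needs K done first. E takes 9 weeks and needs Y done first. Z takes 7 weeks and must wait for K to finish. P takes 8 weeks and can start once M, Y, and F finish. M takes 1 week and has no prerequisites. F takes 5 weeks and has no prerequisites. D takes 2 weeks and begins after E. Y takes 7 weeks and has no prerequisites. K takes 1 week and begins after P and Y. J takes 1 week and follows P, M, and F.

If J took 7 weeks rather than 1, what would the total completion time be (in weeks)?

Critical path before the change: Y→P→K→X = 7+8+1+9 = 25 giving 25 weeks.
The longest path through J is only 16 weeks, so J has float 9.
The critical path is still Y→P→K→X; finish is now 25 weeks.

25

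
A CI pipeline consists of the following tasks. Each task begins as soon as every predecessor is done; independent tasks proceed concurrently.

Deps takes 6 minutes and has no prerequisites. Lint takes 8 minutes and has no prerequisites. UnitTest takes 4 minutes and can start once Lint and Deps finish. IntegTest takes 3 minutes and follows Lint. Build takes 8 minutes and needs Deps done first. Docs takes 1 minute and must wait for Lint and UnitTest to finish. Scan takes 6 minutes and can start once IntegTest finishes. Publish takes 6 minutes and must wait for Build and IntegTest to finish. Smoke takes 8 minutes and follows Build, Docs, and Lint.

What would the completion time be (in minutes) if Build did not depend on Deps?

Before: longest chain Deps→Build→Smoke = 6+8+8 = 22, finish 22.
Without Deps→Build, Build's earliest start moves from 6 to 0.
New critical path: Lint→UnitTest→Docs→Smoke = 8+4+1+8 = 21 ⇒ 21 minutes.

21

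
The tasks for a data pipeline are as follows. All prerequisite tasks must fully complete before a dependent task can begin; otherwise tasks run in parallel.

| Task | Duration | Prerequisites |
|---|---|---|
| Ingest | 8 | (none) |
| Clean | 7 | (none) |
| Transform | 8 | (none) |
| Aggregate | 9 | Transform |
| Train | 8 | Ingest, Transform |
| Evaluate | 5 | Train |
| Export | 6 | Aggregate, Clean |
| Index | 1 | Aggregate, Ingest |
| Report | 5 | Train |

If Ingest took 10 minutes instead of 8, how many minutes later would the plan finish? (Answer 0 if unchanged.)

As given, the longest chain is Transform→Aggregate→Export = 8+9+6 = 23, so the finish is 23 minutes.
Ingest is off the critical path — its longest chain is 21 minutes, giving 2 of slack.
The binding chain switches to Ingest→Train→Evaluate = 10+8+5 = 23; finish 23 minutes.
Change in finish: 23 − 23 = +0 minutes.

0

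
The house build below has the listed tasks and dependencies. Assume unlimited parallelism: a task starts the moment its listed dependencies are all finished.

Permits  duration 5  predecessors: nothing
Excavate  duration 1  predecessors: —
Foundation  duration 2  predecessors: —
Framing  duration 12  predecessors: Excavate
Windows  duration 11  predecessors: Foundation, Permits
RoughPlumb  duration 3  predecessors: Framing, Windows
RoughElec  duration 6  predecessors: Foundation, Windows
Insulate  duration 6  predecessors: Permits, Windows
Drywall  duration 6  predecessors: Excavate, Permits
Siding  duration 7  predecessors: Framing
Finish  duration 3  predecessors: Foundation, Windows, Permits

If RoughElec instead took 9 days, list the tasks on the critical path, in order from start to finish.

Actual critical path: Permits→Windows→RoughElec = 5+11+6 = 22 ⇒ 22 days.
RoughElec lies on that path, so at 9 days the path becomes 25 days.
The critical path is still Permits→Windows→RoughElec; finish is now 25 days.

Permits, Windows, RoughElec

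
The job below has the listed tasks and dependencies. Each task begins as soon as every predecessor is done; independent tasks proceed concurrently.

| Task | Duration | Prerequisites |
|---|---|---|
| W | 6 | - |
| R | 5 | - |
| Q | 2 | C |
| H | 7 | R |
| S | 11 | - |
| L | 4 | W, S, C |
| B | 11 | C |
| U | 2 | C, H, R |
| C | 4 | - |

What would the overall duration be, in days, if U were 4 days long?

Baseline: C→B = 4+11 = 15 → 15 days.
U has 1 day of float (longest path through it is 14).
New critical path: R→H→U = 5+7+4 = 16 ⇒ 16 days.

16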